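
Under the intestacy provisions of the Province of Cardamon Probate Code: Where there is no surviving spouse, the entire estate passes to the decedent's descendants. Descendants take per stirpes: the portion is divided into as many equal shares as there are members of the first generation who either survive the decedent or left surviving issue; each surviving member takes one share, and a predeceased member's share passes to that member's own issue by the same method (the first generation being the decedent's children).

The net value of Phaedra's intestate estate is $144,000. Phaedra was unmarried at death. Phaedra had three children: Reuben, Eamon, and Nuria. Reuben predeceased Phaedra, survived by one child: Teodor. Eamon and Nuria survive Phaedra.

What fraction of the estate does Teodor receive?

Teodor receives 1/3 of the estate.

The entire $144,000 passes to the descendants.
That amount ($144,000) is divided into 3 shares of $48,000: Eamon and Nuria each take $48,000; Reuben's $48,000 share passes to Reuben's issue.
Reuben's share ($48,000) passes entirely to Teodor.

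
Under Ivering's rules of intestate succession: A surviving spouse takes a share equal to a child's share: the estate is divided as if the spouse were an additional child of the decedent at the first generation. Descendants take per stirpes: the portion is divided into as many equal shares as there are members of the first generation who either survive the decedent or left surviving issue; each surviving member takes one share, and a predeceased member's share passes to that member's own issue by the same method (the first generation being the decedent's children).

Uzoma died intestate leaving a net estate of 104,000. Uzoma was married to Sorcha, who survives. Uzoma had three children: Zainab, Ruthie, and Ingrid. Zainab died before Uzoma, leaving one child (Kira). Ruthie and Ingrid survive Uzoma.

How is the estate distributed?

The spouse counts as an additional share at the children's level, so there are 4 primary shares of 26,000. Sorcha takes one such share (26,000).
The children's combined portion (78,000) is divided into 3 shares of 26,000: Ruthie and Ingrid each take 26,000; Zainab's 26,000 share passes to Zainab's issue.
Zainab's share (26,000) passes entirely to Kira.

Sorcha: 26,000; Kira: 26,000; Ruthie: 26,000; Ingrid: 26,000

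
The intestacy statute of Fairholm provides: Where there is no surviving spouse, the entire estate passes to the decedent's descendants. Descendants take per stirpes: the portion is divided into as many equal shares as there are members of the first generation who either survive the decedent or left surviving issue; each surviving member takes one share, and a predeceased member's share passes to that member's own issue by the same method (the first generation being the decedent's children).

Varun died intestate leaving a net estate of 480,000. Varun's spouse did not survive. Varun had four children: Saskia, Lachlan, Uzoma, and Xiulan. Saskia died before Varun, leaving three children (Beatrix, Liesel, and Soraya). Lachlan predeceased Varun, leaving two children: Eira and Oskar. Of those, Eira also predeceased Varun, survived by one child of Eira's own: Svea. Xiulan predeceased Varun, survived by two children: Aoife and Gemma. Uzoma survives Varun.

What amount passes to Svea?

Svea receives 60,000.

The entire 480,000 passes to the descendants.
That amount (480,000) is divided into 4 shares of 120,000: Uzoma takes 120,000; Saskia's 120,000 share passes to Saskia's issue; Lachlan's 120,000 share passes to Lachlan's issue; Xiulan's 120,000 share passes to Xiulan's issue.
Saskia's share (120,000) is divided into 3 shares of 40,000: Beatrix, Liesel, and Soraya each take 40,000.
Lachlan's share (120,000) is divided into 2 shares of 60,000: Oskar takes 60,000; Eira's 60,000 share passes to Eira's issue.
Eira's share (60,000) passes entirely to Svea.
Xiulan's share (120,000) is divided into 2 shares of 60,000: Aoife and Gemma each take 60,000.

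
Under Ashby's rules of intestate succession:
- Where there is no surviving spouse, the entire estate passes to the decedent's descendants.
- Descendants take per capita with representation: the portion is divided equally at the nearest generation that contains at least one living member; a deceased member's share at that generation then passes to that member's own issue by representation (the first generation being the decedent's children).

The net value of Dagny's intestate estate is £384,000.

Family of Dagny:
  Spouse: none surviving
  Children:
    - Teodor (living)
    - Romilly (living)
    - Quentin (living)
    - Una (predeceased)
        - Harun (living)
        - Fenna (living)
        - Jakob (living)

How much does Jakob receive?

Jakob receives £32,000.

The entire £384,000 passes to the descendants.
That amount (£384,000) is divided into 4 shares of £96,000: Teodor, Romilly, and Quentin each take £96,000; Una's £96,000 share passes to Una's issue.
Una's share (£96,000) is divided into 3 shares of £32,000: Harun, Fenna, and Jakob each take £32,000.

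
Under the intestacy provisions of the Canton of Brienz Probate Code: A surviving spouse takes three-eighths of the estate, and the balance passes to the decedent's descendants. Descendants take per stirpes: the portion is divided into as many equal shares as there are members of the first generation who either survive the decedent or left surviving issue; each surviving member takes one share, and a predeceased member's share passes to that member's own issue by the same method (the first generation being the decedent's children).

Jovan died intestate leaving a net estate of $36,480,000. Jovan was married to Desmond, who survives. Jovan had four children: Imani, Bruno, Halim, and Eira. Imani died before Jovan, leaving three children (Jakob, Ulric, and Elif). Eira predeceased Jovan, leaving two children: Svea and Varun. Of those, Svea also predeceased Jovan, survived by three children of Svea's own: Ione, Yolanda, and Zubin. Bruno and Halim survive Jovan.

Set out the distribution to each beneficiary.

Desmond: $13,680,000; Jakob: $1,900,000; Ulric: $1,900,000; Elif: $1,900,000; Bruno: $5,700,000; Halim: $5,700,000; Ione: $950,000; Yolanda: $950,000; Zubin: $950,000; Varun: $2,850,000

Desmond takes three-eighths of $36,480,000 = $13,680,000. The remaining $22,800,000 passes to the descendants.
The descendants' portion ($22,800,000) is divided into 4 shares of $5,700,000: Bruno and Halim each take $5,700,000; Imani's $5,700,000 share passes to Imani's issue; Eira's $5,700,000 share passes to Eira's issue.
Imani's share ($5,700,000) is divided into 3 shares of $1,900,000: Jakob, Ulric, and Elif each take $1,900,000.
Eira's share ($5,700,000) is divided into 2 shares of $2,850,000: Varun takes $2,850,000; Svea's $2,850,000 share passes to Svea's issue.
Svea's share ($2,850,000) is divided into 3 shares of $950,000: Ione, Yolanda, and Zubin each take $950,000.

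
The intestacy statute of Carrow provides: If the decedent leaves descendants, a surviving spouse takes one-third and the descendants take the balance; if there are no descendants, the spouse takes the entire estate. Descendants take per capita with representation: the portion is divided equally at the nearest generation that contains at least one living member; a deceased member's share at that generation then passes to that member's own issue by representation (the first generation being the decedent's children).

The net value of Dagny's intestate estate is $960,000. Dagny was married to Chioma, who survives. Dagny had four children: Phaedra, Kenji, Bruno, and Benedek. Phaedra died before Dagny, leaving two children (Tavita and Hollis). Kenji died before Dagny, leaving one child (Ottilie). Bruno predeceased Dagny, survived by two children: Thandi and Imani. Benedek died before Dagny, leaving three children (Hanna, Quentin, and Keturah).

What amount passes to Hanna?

Hanna receives $80,000.

Chioma takes one-third of $960,000 = $320,000. The remaining $640,000 passes to the descendants.
No child survives, so the initial division is made at the grandchildren's generation.
The descendants' portion ($640,000) is divided into 8 shares of $80,000: Tavita, Hollis, Ottilie, Thandi, Imani, Hanna, Quentin, and Keturah each take $80,000.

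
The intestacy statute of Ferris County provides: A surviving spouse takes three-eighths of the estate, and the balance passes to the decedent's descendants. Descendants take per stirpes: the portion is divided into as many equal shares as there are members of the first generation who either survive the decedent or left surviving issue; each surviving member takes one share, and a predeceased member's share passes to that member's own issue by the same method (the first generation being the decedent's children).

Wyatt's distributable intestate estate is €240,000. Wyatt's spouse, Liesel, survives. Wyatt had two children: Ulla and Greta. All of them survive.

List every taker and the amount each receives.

Liesel: €90,000; Ulla: €75,000; Greta: €75,000

Liesel takes three-eighths of €240,000 = €90,000. The remaining €150,000 passes to the descendants.
The descendants' portion (€150,000) is divided into 2 shares of €75,000: Ulla and Greta each take €75,000.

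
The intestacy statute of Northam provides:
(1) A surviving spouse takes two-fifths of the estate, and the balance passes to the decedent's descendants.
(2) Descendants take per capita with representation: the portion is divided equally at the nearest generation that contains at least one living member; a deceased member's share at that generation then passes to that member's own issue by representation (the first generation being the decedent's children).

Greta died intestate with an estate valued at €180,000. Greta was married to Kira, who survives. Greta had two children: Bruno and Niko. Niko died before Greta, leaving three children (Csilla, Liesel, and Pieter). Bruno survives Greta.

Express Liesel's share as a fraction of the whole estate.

Kira takes two-fifths of €180,000 = €72,000. The remaining €108,000 passes to the descendants.
The descendants' portion (€108,000) is divided into 2 shares of €54,000: Bruno takes €54,000; Niko's €54,000 share passes to Niko's issue.
Niko's share (€54,000) is divided into 3 shares of €18,000: Csilla, Liesel, and Pieter each take €18,000.

Liesel receives 1/10 of the estate.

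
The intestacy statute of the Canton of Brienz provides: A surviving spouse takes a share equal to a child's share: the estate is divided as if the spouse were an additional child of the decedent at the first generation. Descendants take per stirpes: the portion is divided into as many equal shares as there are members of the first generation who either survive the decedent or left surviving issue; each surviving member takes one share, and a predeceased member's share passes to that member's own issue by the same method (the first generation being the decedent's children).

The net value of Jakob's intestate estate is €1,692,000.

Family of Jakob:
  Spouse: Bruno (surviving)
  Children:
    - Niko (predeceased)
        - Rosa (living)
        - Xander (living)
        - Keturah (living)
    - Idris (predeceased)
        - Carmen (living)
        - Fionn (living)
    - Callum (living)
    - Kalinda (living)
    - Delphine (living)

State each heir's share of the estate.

The spouse counts as an additional share at the children's level, so there are 6 primary shares of €282,000. Bruno takes one such share (€282,000).
The children's combined portion (€1,410,000) is divided into 5 shares of €282,000: Callum, Kalinda, and Delphine each take €282,000; Niko's €282,000 share passes to Niko's issue; Idris's €282,000 share passes to Idris's issue.
Niko's share (€282,000) is divided into 3 shares of €94,000: Rosa, Xander, and Keturah each take €94,000.
Idris's share (€282,000) is divided into 2 shares of €141,000: Carmen and Fionn each take €141,000.

Bruno: €282,000; Rosa: €94,000; Xander: €94,000; Keturah: €94,000; Carmen: €141,000; Fionn: €141,000; Callum: €282,000; Kalinda: €282,000; Delphine: €282,000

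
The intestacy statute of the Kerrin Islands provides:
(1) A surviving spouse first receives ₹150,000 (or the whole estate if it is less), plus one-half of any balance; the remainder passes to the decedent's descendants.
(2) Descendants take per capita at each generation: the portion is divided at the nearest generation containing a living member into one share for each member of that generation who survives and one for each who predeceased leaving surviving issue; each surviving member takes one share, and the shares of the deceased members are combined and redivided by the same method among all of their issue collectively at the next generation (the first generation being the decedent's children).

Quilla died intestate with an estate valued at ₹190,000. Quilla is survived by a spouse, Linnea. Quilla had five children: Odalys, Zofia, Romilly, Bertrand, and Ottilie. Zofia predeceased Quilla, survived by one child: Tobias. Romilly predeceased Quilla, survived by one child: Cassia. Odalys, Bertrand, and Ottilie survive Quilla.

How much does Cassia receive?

Linnea first takes ₹150,000, leaving a balance of ₹40,000. Linnea then takes one-half of the balance (₹20,000), for a total of ₹170,000. The remaining ₹20,000 passes to the descendants.
The descendants' portion (₹20,000) is divided at the children's generation into 5 shares of ₹4,000. Odalys, Bertrand, and Ottilie each take ₹4,000. The 2 shares of the deceased (Zofia and Romilly) are combined into a pool of ₹8,000.
That pool (₹8,000) is divided at the grandchildren's generation equally among Tobias and Cassia: ₹4,000 each.

Cassia receives ₹4,000.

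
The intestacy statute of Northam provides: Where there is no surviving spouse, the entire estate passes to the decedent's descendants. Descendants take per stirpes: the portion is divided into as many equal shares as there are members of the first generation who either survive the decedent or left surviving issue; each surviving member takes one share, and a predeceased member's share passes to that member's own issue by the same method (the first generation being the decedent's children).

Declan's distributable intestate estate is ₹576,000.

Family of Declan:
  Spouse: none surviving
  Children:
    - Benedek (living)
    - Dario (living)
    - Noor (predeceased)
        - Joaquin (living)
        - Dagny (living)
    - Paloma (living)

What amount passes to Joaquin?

Joaquin receives ₹72,000.

The entire ₹576,000 passes to the descendants.
That amount (₹576,000) is divided into 4 shares of ₹144,000: Benedek, Dario, and Paloma each take ₹144,000; Noor's ₹144,000 share passes to Noor's issue.
Noor's share (₹144,000) is divided into 2 shares of ₹72,000: Joaquin and Dagny each take ₹72,000.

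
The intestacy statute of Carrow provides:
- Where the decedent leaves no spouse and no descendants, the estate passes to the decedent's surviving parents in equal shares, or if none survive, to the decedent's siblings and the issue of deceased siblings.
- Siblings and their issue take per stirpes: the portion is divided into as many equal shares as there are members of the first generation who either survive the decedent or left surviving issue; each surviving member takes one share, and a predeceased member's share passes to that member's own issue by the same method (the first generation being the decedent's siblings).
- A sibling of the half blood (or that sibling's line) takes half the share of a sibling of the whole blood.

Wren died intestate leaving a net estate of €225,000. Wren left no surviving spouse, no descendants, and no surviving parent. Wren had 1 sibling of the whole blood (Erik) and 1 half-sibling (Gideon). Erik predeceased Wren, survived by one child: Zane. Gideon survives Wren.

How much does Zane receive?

Zane receives €150,000.

The entire €225,000 passes to the siblings and their issue.
Counting each half-blood sibling's line as half a unit, there are 3/2 units in €225,000, so one unit is €150,000. Whole-blood lines (Erik) take €150,000 each; half-blood lines (Gideon) take €75,000 each.
Erik's share (€150,000) passes entirely to Zane.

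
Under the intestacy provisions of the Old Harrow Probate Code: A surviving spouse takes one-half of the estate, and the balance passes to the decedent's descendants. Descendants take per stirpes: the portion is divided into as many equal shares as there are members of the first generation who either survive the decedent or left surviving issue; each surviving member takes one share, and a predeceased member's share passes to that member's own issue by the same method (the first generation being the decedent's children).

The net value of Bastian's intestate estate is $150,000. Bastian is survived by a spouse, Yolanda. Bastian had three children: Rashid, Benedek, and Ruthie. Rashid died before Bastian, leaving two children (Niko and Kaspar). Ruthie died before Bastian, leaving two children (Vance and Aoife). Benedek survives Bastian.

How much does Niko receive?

Yolanda takes one-half of $150,000 = $75,000. The remaining $75,000 passes to the descendants.
The descendants' portion ($75,000) is divided into 3 shares of $25,000: Benedek takes $25,000; Rashid's $25,000 share passes to Rashid's issue; Ruthie's $25,000 share passes to Ruthie's issue.
Rashid's share ($25,000) is divided into 2 shares of $12,500: Niko and Kaspar each take $12,500.
Ruthie's share ($25,000) is divided into 2 shares of $12,500: Vance and Aoife each take $12,500.

Niko receives $12,500.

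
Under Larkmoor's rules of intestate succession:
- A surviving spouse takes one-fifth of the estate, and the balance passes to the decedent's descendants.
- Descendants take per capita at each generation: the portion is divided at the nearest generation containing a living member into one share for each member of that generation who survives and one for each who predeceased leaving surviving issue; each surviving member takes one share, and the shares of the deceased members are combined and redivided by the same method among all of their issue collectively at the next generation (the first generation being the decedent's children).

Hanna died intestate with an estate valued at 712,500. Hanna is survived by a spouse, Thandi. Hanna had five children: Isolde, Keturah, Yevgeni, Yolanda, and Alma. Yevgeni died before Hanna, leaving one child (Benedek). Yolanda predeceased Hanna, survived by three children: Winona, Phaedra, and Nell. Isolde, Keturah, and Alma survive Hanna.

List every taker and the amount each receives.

Thandi takes one-fifth of 712,500 = 142,500. The remaining 570,000 passes to the descendants.
The descendants' portion (570,000) is divided at the children's generation into 5 shares of 114,000. Isolde, Keturah, and Alma each take 114,000. The 2 shares of the deceased (Yevgeni and Yolanda) are combined into a pool of 228,000.
That pool (228,000) is divided at the grandchildren's generation equally among Benedek, Winona, Phaedra, and Nell: 57,000 each.

Thandi: 142,500; Isolde: 114,000; Keturah: 114,000; Benedek: 57,000; Winona: 57,000; Phaedra: 57,000; Nell: 57,000; Alma: 114,000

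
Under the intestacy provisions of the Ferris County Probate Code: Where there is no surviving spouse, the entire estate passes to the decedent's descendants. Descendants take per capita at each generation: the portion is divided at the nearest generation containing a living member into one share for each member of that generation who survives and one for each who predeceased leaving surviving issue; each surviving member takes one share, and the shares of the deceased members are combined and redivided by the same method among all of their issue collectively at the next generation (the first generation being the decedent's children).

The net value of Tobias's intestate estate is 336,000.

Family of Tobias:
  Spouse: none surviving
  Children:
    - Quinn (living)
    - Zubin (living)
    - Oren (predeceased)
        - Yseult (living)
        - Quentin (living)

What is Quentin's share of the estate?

The entire 336,000 passes to the descendants.
That amount (336,000) is divided at the children's generation into 3 shares of 112,000. Quinn and Zubin each take 112,000. The remaining share for the deceased Oren (112,000) is carried to the next generation.
That pool (112,000) is divided at the grandchildren's generation equally among Yseult and Quentin: 56,000 each.

Quentin receives 56,000.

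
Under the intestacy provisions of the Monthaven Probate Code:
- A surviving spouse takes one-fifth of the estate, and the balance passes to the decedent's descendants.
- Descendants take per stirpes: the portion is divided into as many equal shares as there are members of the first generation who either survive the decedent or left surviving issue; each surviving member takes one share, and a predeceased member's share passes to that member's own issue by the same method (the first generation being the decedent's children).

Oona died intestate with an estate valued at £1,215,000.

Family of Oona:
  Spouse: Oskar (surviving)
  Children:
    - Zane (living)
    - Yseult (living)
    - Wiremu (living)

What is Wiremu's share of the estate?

Oskar takes one-fifth of £1,215,000 = £243,000. The remaining £972,000 passes to the descendants.
The descendants' portion (£972,000) is divided into 3 shares of £324,000: Zane, Yseult, and Wiremu each take £324,000.

Wiremu receives £324,000.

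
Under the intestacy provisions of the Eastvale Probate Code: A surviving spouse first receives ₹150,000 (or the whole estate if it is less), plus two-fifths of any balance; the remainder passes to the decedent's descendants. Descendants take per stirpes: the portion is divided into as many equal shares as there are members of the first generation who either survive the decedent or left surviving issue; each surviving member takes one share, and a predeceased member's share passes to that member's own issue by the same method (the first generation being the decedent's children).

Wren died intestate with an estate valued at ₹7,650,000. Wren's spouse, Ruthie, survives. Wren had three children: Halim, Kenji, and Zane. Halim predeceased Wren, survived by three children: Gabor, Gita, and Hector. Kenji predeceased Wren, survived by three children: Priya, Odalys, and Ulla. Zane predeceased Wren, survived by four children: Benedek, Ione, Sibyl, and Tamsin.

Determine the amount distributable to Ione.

Ruthie first takes ₹150,000, leaving a balance of ₹7,500,000. Ruthie then takes two-fifths of the balance (₹3,000,000), for a total of ₹3,150,000. The remaining ₹4,500,000 passes to the descendants.
The descendants' portion (₹4,500,000) is divided into 3 shares of ₹1,500,000: Halim's ₹1,500,000 share passes to Halim's issue; Kenji's ₹1,500,000 share passes to Kenji's issue; Zane's ₹1,500,000 share passes to Zane's issue.
Halim's share (₹1,500,000) is divided into 3 shares of ₹500,000: Gabor, Gita, and Hector each take ₹500,000.
Kenji's share (₹1,500,000) is divided into 3 shares of ₹500,000: Priya, Odalys, and Ulla each take ₹500,000.
Zane's share (₹1,500,000) is divided into 4 shares of ₹375,000: Benedek, Ione, Sibyl, and Tamsin each take ₹375,000.

Ione receives ₹375,000.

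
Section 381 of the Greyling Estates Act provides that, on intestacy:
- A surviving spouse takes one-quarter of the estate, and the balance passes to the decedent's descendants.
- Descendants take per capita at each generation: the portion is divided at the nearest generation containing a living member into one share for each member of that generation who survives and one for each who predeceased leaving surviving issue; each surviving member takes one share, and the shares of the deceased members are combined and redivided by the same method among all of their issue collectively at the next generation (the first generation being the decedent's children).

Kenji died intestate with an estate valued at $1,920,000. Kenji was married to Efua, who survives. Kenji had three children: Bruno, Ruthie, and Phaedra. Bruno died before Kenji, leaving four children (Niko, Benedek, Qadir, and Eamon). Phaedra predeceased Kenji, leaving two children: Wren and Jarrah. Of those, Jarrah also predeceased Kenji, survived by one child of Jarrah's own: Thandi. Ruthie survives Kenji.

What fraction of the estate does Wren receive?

Efua takes one-quarter of $1,920,000 = $480,000. The remaining $1,440,000 passes to the descendants.
The descendants' portion ($1,440,000) is divided at the children's generation into 3 shares of $480,000. Ruthie takes $480,000. The 2 shares of the deceased (Bruno and Phaedra) are combined into a pool of $960,000.
That pool ($960,000) is divided at the grandchildren's generation into 6 shares of $160,000. Niko, Benedek, Qadir, Eamon, and Wren each take $160,000. The remaining share for the deceased Jarrah ($160,000) is carried to the next generation.
That pool ($160,000) passes entirely to Thandi, the sole taker at the great-grandchildren's generation.

Wren receives 1/12 of the estate.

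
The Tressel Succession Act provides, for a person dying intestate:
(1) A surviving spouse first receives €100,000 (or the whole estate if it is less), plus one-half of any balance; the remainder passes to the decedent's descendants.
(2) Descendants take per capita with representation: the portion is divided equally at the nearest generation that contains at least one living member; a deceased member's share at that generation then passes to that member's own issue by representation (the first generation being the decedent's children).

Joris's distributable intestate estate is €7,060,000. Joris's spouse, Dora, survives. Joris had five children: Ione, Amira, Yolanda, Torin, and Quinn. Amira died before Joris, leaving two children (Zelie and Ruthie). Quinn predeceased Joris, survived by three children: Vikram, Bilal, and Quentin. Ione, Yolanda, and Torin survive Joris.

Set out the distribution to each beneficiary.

Dora: €3,580,000; Ione: €696,000; Zelie: €348,000; Ruthie: €348,000; Yolanda: €696,000; Torin: €696,000; Vikram: €232,000; Bilal: €232,000; Quentin: €232,000

Dora first takes €100,000, leaving a balance of €6,960,000. Dora then takes one-half of the balance (€3,480,000), for a total of €3,580,000. The remaining €3,480,000 passes to the descendants.
The descendants' portion (€3,480,000) is divided into 5 shares of €696,000: Ione, Yolanda, and Torin each take €696,000; Amira's €696,000 share passes to Amira's issue; Quinn's €696,000 share passes to Quinn's issue.
Amira's share (€696,000) is divided into 2 shares of €348,000: Zelie and Ruthie each take €348,000.
Quinn's share (€696,000) is divided into 3 shares of €232,000: Vikram, Bilal, and Quentin each take €232,000.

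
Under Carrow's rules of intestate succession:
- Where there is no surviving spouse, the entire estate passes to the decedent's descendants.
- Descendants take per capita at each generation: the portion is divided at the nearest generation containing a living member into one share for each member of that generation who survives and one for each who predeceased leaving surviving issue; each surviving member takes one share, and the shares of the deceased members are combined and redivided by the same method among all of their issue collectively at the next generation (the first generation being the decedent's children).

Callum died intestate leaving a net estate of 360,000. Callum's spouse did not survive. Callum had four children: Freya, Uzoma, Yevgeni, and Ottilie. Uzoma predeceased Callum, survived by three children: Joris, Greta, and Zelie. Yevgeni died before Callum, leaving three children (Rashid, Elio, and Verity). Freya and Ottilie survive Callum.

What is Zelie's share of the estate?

The entire 360,000 passes to the descendants.
That amount (360,000) is divided at the children's generation into 4 shares of 90,000. Freya and Ottilie each take 90,000. The 2 shares of the deceased (Uzoma and Yevgeni) are combined into a pool of 180,000.
That pool (180,000) is divided at the grandchildren's generation equally among Joris, Greta, Zelie, Rashid, Elio, and Verity: 30,000 each.

Zelie receives 30,000.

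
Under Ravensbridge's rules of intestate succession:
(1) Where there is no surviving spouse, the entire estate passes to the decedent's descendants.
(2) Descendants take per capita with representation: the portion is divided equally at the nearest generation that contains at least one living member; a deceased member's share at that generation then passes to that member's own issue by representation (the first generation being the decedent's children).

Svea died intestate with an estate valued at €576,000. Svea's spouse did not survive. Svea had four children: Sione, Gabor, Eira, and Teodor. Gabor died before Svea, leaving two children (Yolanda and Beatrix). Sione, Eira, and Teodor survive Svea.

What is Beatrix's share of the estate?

Beatrix receives €72,000.

The entire €576,000 passes to the descendants.
That amount (€576,000) is divided into 4 shares of €144,000: Sione, Eira, and Teodor each take €144,000; Gabor's €144,000 share passes to Gabor's issue.
Gabor's share (€144,000) is divided into 2 shares of €72,000: Yolanda and Beatrix each take €72,000.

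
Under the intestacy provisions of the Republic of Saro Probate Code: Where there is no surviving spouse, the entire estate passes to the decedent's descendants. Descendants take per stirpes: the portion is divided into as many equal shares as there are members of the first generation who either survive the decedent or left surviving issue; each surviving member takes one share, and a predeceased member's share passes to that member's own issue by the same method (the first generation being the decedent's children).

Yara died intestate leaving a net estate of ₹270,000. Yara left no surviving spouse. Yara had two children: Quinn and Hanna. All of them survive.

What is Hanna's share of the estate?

Hanna receives ₹135,000.

The entire ₹270,000 passes to the descendants.
That amount (₹270,000) is divided into 2 shares of ₹135,000: Quinn and Hanna each take ₹135,000.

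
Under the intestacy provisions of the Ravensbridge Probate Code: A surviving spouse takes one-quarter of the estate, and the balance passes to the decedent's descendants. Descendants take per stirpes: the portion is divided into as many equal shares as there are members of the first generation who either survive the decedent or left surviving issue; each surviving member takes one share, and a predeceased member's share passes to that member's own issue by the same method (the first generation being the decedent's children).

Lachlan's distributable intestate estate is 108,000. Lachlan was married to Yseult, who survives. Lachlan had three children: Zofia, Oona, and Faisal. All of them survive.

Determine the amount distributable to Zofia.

Zofia receives 27,000.

Yseult takes one-quarter of 108,000 = 27,000. The remaining 81,000 passes to the descendants.
The descendants' portion (81,000) is divided into 3 shares of 27,000: Zofia, Oona, and Faisal each take 27,000.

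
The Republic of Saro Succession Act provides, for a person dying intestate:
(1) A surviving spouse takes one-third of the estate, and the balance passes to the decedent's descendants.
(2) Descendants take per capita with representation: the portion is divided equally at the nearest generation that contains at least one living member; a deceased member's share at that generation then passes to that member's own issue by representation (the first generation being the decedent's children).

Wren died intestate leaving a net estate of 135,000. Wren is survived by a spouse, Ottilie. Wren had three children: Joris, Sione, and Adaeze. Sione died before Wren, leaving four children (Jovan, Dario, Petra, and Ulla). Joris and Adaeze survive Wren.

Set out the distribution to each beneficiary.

Ottilie: 45,000; Joris: 30,000; Jovan: 7,500; Dario: 7,500; Petra: 7,500; Ulla: 7,500; Adaeze: 30,000

Ottilie takes one-third of 135,000 = 45,000. The remaining 90,000 passes to the descendants.
The descendants' portion (90,000) is divided into 3 shares of 30,000: Joris and Adaeze each take 30,000; Sione's 30,000 share passes to Sione's issue.
Sione's share (30,000) is divided into 4 shares of 7,500: Jovan, Dario, Petra, and Ulla each take 7,500.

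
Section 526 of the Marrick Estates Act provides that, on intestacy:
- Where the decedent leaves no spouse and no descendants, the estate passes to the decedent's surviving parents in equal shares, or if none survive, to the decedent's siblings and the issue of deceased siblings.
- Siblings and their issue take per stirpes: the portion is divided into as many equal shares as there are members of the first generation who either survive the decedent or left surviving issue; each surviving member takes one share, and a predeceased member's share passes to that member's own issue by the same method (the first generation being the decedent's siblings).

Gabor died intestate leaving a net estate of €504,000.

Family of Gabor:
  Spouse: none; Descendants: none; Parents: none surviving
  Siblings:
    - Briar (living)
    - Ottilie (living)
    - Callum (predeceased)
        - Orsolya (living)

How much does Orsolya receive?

The entire €504,000 passes to the siblings and their issue.
That amount (€504,000) is divided into 3 shares of €168,000: Briar and Ottilie each take €168,000; Callum's €168,000 share passes to Callum's issue.
Callum's share (€168,000) passes entirely to Orsolya.

Orsolya receives €168,000.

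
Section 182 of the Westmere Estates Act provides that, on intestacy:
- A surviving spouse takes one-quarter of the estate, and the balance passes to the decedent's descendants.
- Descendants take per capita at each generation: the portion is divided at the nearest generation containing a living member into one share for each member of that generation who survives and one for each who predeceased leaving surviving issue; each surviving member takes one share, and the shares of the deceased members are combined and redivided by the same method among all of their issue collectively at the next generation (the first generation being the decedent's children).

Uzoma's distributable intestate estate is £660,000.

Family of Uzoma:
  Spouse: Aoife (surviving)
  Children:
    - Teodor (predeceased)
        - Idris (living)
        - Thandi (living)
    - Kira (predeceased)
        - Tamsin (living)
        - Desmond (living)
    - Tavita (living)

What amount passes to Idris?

Aoife takes one-quarter of £660,000 = £165,000. The remaining £495,000 passes to the descendants.
The descendants' portion (£495,000) is divided at the children's generation into 3 shares of £165,000. Tavita takes £165,000. The 2 shares of the deceased (Teodor and Kira) are combined into a pool of £330,000.
That pool (£330,000) is divided at the grandchildren's generation equally among Idris, Thandi, Tamsin, and Desmond: £82,500 each.

Idris receives £82,500.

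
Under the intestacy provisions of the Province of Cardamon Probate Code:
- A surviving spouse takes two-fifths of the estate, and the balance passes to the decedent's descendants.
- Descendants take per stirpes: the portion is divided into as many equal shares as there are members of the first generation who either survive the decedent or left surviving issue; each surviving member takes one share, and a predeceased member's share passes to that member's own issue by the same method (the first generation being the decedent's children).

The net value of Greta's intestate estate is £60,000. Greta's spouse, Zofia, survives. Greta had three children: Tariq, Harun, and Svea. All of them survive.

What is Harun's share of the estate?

Zofia takes two-fifths of £60,000 = £24,000. The remaining £36,000 passes to the descendants.
The descendants' portion (£36,000) is divided into 3 shares of £12,000: Tariq, Harun, and Svea each take £12,000.

Harun receives £12,000.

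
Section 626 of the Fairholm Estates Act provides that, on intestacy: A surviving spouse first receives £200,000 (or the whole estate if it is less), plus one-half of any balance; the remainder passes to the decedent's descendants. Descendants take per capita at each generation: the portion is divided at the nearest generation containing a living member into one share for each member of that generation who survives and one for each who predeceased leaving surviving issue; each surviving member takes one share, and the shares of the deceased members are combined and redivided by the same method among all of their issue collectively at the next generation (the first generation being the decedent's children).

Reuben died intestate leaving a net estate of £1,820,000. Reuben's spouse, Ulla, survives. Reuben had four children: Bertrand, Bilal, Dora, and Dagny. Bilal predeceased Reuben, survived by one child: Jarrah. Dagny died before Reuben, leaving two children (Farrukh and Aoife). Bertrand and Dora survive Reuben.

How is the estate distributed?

Ulla: £1,010,000; Bertrand: £202,500; Jarrah: £135,000; Dora: £202,500; Farrukh: £135,000; Aoife: £135,000

Ulla first takes £200,000, leaving a balance of £1,620,000. Ulla then takes one-half of the balance (£810,000), for a total of £1,010,000. The remaining £810,000 passes to the descendants.
The descendants' portion (£810,000) is divided at the children's generation into 4 shares of £202,500. Bertrand and Dora each take £202,500. The 2 shares of the deceased (Bilal and Dagny) are combined into a pool of £405,000.
That pool (£405,000) is divided at the grandchildren's generation equally among Jarrah, Farrukh, and Aoife: £135,000 each.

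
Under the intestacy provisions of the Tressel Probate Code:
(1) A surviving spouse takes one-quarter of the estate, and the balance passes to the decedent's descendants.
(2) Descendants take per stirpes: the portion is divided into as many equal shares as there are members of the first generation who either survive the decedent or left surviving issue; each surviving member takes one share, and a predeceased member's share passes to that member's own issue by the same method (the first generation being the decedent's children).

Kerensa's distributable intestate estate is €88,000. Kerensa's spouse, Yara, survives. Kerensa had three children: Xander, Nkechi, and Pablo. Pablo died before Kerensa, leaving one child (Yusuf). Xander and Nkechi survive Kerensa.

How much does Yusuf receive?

Yusuf receives €22,000.

Yara takes one-quarter of €88,000 = €22,000. The remaining €66,000 passes to the descendants.
The descendants' portion (€66,000) is divided into 3 shares of €22,000: Xander and Nkechi each take €22,000; Pablo's €22,000 share passes to Pablo's issue.
Pablo's share (€22,000) passes entirely to Yusuf.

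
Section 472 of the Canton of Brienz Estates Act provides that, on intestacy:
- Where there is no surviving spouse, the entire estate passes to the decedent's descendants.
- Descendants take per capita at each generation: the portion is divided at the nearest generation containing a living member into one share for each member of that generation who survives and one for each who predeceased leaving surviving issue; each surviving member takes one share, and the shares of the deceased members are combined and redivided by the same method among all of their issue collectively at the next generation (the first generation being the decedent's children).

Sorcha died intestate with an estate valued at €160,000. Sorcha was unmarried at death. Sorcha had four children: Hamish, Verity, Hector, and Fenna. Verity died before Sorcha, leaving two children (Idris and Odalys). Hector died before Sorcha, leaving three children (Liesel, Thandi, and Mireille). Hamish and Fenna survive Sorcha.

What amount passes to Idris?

The entire €160,000 passes to the descendants.
That amount (€160,000) is divided at the children's generation into 4 shares of €40,000. Hamish and Fenna each take €40,000. The 2 shares of the deceased (Verity and Hector) are combined into a pool of €80,000.
That pool (€80,000) is divided at the grandchildren's generation equally among Idris, Odalys, Liesel, Thandi, and Mireille: €16,000 each.

Idris receives €16,000.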